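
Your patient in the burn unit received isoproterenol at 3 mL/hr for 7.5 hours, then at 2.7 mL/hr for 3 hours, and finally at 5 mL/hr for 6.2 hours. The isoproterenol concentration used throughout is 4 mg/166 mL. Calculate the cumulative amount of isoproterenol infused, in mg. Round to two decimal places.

Concentration = 4 mg ÷ 166 mL = 0.02409639 mg/mL
Stage 1: 3 mL/hr × 7.5 hr = 22.5 mL → 22.5 mL × 0.02409639 mg/mL = 0.5421687 mg
Stage 2: 2.7 mL/hr × 3 hr = 8.1 mL → 8.1 mL × 0.02409639 mg/mL = 0.1951807 mg
Stage 3: 5 mL/hr × 6.2 hr = 31 mL → 31 mL × 0.02409639 mg/mL = 0.746988 mg
Total = 0.5421687 + 0.1951807 + 0.746988 = 1.484337 mg

1.48 mg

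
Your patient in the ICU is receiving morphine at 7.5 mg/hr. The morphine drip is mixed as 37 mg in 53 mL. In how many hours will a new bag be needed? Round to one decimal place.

Concentration = 37 mg ÷ 53 mL = 0.6981132 mg/mL
Rate = 7.5 mg/hr ÷ 0.6981132 mg/mL = 10.74324 mL/hr
Duration = 53 mL ÷ 10.74324 mL/hr = 4.933333 hr

4.9 hours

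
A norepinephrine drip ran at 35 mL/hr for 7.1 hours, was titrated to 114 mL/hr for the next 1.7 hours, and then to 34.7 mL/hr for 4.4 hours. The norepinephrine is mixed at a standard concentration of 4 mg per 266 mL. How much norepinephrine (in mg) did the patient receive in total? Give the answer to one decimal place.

Concentration = 4 mg ÷ 266 mL = 0.01503759 mg/mL
Stage 1: 35 mL/hr × 7.1 hr = 248.5 mL → 248.5 mL × 0.01503759 mg/mL = 3.736842 mg
Stage 2: 114 mL/hr × 1.7 hr = 193.8 mL → 193.8 mL × 0.01503759 mg/mL = 2.914286 mg
Stage 3: 34.7 mL/hr × 4.4 hr = 152.68 mL → 152.68 mL × 0.01503759 mg/mL = 2.29594 mg
Total = 3.736842 + 2.914286 + 2.29594 = 8.947068 mg

8.9 mg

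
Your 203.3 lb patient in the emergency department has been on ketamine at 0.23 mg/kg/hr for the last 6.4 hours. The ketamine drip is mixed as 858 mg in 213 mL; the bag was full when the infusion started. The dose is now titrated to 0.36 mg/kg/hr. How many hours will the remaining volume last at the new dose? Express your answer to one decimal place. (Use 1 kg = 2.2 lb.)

Initial rate:
Weight = 203.3 lb ÷ 2.2 lb/kg = 92.40909 kg
Dose = 0.23 mg/kg/hr × 92.40909 kg = 21.25409 mg/hr
Concentration = 858 mg ÷ 213 mL = 4.028169 mg/mL
Rate = 21.25409 mg/hr ÷ 4.028169 mg/mL = 5.276365 mL/hr
Volume infused so far = 5.276365 mL/hr × 6.4 hr = 33.76874 mL
Volume remaining = 213 − 33.76874 = 179.2313 mL
New rate:
Dose = 0.36 mg/kg/hr × 92.40909 kg = 33.26727 mg/hr
Rate = 33.26727 mg/hr ÷ 4.028169 mg/mL = 8.258659 mL/hr
Time remaining = 179.2313 mL ÷ 8.258659 mL/hr = 21.70222 hr

21.7 hours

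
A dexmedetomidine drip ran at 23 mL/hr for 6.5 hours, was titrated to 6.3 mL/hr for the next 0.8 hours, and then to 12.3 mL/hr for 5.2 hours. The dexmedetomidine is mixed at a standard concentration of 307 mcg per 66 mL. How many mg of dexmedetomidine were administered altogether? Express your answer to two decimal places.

1.02 mg

Concentration = 307 mcg ÷ 66 mL = 4.651515 mcg/mL
Stage 1: 23 mL/hr × 6.5 hr = 149.5 mL → 149.5 mL × 4.651515 mcg/mL = 695.4015 mcg
Stage 2: 6.3 mL/hr × 0.8 hr = 5.04 mL → 5.04 mL × 4.651515 mcg/mL = 23.44364 mcg
Stage 3: 12.3 mL/hr × 5.2 hr = 63.96 mL → 63.96 mL × 4.651515 mcg/mL = 297.5109 mcg
Total = 695.4015 + 23.44364 + 297.5109 = 1016.356 mcg = 1.016356 mg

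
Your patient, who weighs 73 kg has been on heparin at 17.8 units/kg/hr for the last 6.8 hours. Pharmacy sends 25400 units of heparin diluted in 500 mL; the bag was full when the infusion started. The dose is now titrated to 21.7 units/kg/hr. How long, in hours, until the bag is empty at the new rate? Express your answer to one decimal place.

10.5 hours

Initial rate:
Dose = 17.8 units/kg/hr × 73 kg = 1299.4 units/hr
Concentration = 25400 units ÷ 500 mL = 50.8 units/mL
Rate = 1299.4 units/hr ÷ 50.8 units/mL = 25.57874 mL/hr
Volume infused so far = 25.57874 mL/hr × 6.8 hr = 173.9354 mL
Volume remaining = 500 − 173.9354 = 326.0646 mL
New rate:
Dose = 21.7 units/kg/hr × 73 kg = 1584.1 units/hr
Rate = 1584.1 units/hr ÷ 50.8 units/mL = 31.18307 mL/hr
Time remaining = 326.0646 mL ÷ 31.18307 mL/hr = 10.45646 hr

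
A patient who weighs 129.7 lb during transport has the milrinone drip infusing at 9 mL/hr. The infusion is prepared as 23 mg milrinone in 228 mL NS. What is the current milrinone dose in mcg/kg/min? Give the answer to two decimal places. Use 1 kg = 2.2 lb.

0.26 mcg/kg/min

Weight = 129.7 lb ÷ 2.2 lb/kg = 58.95455 kg
Concentration = 23 mg ÷ 228 mL = 0.1008772 mg/mL = 100.8772 mcg/mL
Drug rate = 9 mL/hr × 100.8772 mcg/mL = 907.8947 mcg/hr
907.8947 mcg/hr ÷ 60 min/hr = 15.13158 mcg/min
15.13158 mcg/min ÷ 58.95455 kg = 0.2566652 mcg/kg/min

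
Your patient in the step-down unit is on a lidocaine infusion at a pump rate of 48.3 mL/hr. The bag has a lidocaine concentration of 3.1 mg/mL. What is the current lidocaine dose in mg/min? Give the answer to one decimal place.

2.5 mg/min

Drug rate = 48.3 mL/hr × 3.1 mg/mL = 149.73 mg/hr
149.73 mg/hr ÷ 60 min/hr = 2.4955 mg/min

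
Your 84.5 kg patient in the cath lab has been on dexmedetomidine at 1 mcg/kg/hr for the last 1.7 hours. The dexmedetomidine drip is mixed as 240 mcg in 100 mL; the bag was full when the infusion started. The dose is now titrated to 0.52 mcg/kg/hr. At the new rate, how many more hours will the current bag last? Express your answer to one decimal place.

2.2 hours

Initial rate:
Dose = 1 mcg/kg/hr × 84.5 kg = 84.5 mcg/hr
Concentration = 240 mcg ÷ 100 mL = 2.4 mcg/mL
Rate = 84.5 mcg/hr ÷ 2.4 mcg/mL = 35.20833 mL/hr
Volume infused so far = 35.20833 mL/hr × 1.7 hr = 59.85417 mL
Volume remaining = 100 − 59.85417 = 40.14583 mL
New rate:
Dose = 0.52 mcg/kg/hr × 84.5 kg = 43.94 mcg/hr
Rate = 43.94 mcg/hr ÷ 2.4 mcg/mL = 18.30833 mL/hr
Time remaining = 40.14583 mL ÷ 18.30833 mL/hr = 2.192763 hr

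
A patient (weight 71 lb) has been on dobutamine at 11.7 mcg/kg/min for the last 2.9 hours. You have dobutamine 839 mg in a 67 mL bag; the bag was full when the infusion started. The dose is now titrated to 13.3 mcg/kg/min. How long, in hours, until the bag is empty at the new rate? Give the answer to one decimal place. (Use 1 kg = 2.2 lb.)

Initial rate:
Weight = 71 lb ÷ 2.2 lb/kg = 32.27273 kg
Dose = 11.7 mcg/kg/min × 32.27273 kg = 377.5909 mcg/min
377.5909 mcg/min × 60 min/hr = 22655.45 mcg/hr
Concentration = 839 mg ÷ 67 mL = 12.52239 mg/mL = 12522.39 mcg/mL
Rate = 22655.45 mcg/hr ÷ 12522.39 mcg/mL = 1.809196 mL/hr
Volume infused so far = 1.809196 mL/hr × 2.9 hr = 5.246668 mL
Volume remaining = 67 − 5.246668 = 61.75333 mL
New rate:
Dose = 13.3 mcg/kg/min × 32.27273 kg = 429.2273 mcg/min
429.2273 mcg/min × 60 min/hr = 25753.64 mcg/hr
Rate = 25753.64 mcg/hr ÷ 12522.39 mcg/mL = 2.056607 mL/hr
Time remaining = 61.75333 mL ÷ 2.056607 mL/hr = 30.0268 hr

30.0 hours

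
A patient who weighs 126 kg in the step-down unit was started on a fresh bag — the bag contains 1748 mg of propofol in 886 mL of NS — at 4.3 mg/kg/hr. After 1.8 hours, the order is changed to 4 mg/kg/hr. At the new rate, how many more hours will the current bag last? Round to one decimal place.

1.5 hours

Initial rate:
Dose = 4.3 mg/kg/hr × 126 kg = 541.8 mg/hr
Concentration = 1748 mg ÷ 886 mL = 1.972912 mg/mL
Rate = 541.8 mg/hr ÷ 1.972912 mg/mL = 274.6195 mL/hr
Volume infused so far = 274.6195 mL/hr × 1.8 hr = 494.315 mL
Volume remaining = 886 − 494.315 = 391.685 mL
New rate:
Dose = 4 mg/kg/hr × 126 kg = 504 mg/hr
Rate = 504 mg/hr ÷ 1.972912 mg/mL = 255.46 mL/hr
Time remaining = 391.685 mL ÷ 255.46 mL/hr = 1.533254 hr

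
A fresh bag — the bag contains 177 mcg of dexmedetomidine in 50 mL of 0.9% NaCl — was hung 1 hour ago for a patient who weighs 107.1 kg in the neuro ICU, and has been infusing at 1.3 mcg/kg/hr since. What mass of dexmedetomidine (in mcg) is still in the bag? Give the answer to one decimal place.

37.8 mcg

Dose = 1.3 mcg/kg/hr × 107.1 kg = 139.23 mcg/hr
Concentration = 177 mcg ÷ 50 mL = 3.54 mcg/mL
Rate = 139.23 mcg/hr ÷ 3.54 mcg/mL = 39.33051 mL/hr
Volume infused = 39.33051 mL/hr × 1 hr = 39.33051 mL
Volume remaining = 50 − 39.33051 = 10.66949 mL
Drug remaining = 10.66949 mL × 3.54 mcg/mL = 37.77 mcg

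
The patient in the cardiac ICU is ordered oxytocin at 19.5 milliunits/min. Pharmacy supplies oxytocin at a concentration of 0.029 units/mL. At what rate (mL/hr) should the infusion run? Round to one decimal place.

40.3 mL/hr

19.5 milliunits/min × 60 min/hr = 1170 milliunits/hr
Concentration = 0.029 units/mL = 29 milliunits/mL
Rate = 1170 milliunits/hr ÷ 29 milliunits/mL = 40.34483 mL/hr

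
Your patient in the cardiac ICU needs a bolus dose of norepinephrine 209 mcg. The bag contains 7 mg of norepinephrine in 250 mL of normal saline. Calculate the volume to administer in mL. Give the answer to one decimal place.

7.5 mL

Concentration = 7 mg ÷ 250 mL = 0.028 mg/mL = 28 mcg/mL
Volume = 209 mcg ÷ 28 mcg/mL = 7.464286 mL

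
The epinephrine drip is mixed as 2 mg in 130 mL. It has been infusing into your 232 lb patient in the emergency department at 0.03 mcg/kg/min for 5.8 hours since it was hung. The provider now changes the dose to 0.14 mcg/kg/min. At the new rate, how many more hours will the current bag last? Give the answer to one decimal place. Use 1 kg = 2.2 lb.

1.0 hours

Initial rate:
Weight = 232 lb ÷ 2.2 lb/kg = 105.4545 kg
Dose = 0.03 mcg/kg/min × 105.4545 kg = 3.163636 mcg/min
3.163636 mcg/min × 60 min/hr = 189.8182 mcg/hr
Concentration = 2 mg ÷ 130 mL = 0.01538462 mg/mL = 15.38462 mcg/mL
Rate = 189.8182 mcg/hr ÷ 15.38462 mcg/mL = 12.33818 mL/hr
Volume infused so far = 12.33818 mL/hr × 5.8 hr = 71.56145 mL
Volume remaining = 130 − 71.56145 = 58.43855 mL
New rate:
Dose = 0.14 mcg/kg/min × 105.4545 kg = 14.76364 mcg/min
14.76364 mcg/min × 60 min/hr = 885.8182 mcg/hr
Rate = 885.8182 mcg/hr ÷ 15.38462 mcg/mL = 57.57818 mL/hr
Time remaining = 58.43855 mL ÷ 57.57818 mL/hr = 1.014943 hr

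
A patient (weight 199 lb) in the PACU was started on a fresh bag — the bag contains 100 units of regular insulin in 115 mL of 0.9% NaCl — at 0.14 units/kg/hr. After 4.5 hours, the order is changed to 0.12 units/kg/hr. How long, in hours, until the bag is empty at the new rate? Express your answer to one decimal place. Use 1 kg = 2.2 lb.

4.0 hours

Initial rate:
Weight = 199 lb ÷ 2.2 lb/kg = 90.45455 kg
Dose = 0.14 units/kg/hr × 90.45455 kg = 12.66364 units/hr
Concentration = 100 units ÷ 115 mL = 0.8695652 units/mL
Rate = 12.66364 units/hr ÷ 0.8695652 units/mL = 14.56318 mL/hr
Volume infused so far = 14.56318 mL/hr × 4.5 hr = 65.53432 mL
Volume remaining = 115 − 65.53432 = 49.46568 mL
New rate:
Dose = 0.12 units/kg/hr × 90.45455 kg = 10.85455 units/hr
Rate = 10.85455 units/hr ÷ 0.8695652 units/mL = 12.48273 mL/hr
Time remaining = 49.46568 mL ÷ 12.48273 mL/hr = 3.96273 hr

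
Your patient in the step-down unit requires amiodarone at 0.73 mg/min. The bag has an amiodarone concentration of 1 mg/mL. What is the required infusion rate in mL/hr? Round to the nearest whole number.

0.73 mg/min × 60 min/hr = 43.8 mg/hr
Rate = 43.8 mg/hr ÷ 1 mg/mL = 43.8 mL/hr

44 mL/hr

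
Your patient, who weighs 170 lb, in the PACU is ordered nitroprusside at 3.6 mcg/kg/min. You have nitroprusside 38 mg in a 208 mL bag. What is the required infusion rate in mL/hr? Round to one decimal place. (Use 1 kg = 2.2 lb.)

91.4 mL/hr

Weight = 170 lb ÷ 2.2 lb/kg = 77.27273 kg
Dose = 3.6 mcg/kg/min × 77.27273 kg = 278.1818 mcg/min
278.1818 mcg/min × 60 min/hr = 16690.91 mcg/hr
Concentration = 38 mg ÷ 208 mL = 0.1826923 mg/mL = 182.6923 mcg/mL
Rate = 16690.91 mcg/hr ÷ 182.6923 mcg/mL = 91.36077 mL/hr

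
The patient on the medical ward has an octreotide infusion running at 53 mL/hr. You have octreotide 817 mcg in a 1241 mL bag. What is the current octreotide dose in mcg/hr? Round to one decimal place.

34.9 mcg/hr

Concentration = 817 mcg ÷ 1241 mL = 0.65834 mcg/mL
Drug rate = 53 mL/hr × 0.65834 mcg/mL = 34.89202 mcg/hr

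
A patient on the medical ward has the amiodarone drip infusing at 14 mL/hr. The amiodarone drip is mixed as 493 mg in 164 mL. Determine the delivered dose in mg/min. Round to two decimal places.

0.70 mg/min

Concentration = 493 mg ÷ 164 mL = 3.006098 mg/mL
Drug rate = 14 mL/hr × 3.006098 mg/mL = 42.08537 mg/hr
42.08537 mg/hr ÷ 60 min/hr = 0.7014228 mg/min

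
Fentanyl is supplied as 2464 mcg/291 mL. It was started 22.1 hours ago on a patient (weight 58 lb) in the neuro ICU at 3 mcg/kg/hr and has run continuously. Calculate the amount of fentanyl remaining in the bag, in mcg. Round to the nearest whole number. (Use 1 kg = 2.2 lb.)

Weight = 58 lb ÷ 2.2 lb/kg = 26.36364 kg
Dose = 3 mcg/kg/hr × 26.36364 kg = 79.09091 mcg/hr
Concentration = 2464 mcg ÷ 291 mL = 8.467354 mcg/mL
Rate = 79.09091 mcg/hr ÷ 8.467354 mcg/mL = 9.340688 mL/hr
Volume infused = 9.340688 mL/hr × 22.1 hr = 206.4292 mL
Volume remaining = 291 − 206.4292 = 84.5708 mL
Drug remaining = 84.5708 mL × 8.467354 mcg/mL = 716.0909 mcg

716 mcg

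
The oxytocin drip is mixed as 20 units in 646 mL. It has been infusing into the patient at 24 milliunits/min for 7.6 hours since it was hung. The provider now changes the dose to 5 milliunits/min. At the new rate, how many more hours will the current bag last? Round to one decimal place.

30.2 hours

Initial rate:
24 milliunits/min × 60 min/hr = 1440 milliunits/hr
Concentration = 20 units ÷ 646 mL = 0.03095975 units/mL = 30.95975 milliunits/mL
Rate = 1440 milliunits/hr ÷ 30.95975 milliunits/mL = 46.512 mL/hr
Volume infused so far = 46.512 mL/hr × 7.6 hr = 353.4912 mL
Volume remaining = 646 − 353.4912 = 292.5088 mL
New rate:
5 milliunits/min × 60 min/hr = 300 milliunits/hr
Rate = 300 milliunits/hr ÷ 30.95975 milliunits/mL = 9.69 mL/hr
Time remaining = 292.5088 mL ÷ 9.69 mL/hr = 30.18667 hr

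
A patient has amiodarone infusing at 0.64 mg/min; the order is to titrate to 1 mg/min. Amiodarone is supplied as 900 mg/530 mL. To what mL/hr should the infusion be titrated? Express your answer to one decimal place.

1 mg/min × 60 min/hr = 60 mg/hr
Concentration = 900 mg ÷ 530 mL = 1.698113 mg/mL
Rate = 60 mg/hr ÷ 1.698113 mg/mL = 35.33333 mL/hr

35.3 mL/hr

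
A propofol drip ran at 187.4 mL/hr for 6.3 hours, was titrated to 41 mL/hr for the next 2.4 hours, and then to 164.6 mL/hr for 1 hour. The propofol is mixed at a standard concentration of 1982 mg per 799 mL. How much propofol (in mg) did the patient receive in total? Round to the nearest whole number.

Concentration = 1982 mg ÷ 799 mL = 2.480601 mg/mL
Stage 1: 187.4 mL/hr × 6.3 hr = 1180.62 mL → 1180.62 mL × 2.480601 mg/mL = 2928.647 mg
Stage 2: 41 mL/hr × 2.4 hr = 98.4 mL → 98.4 mL × 2.480601 mg/mL = 244.0911 mg
Stage 3: 164.6 mL/hr × 1 hr = 164.6 mL → 164.6 mL × 2.480601 mg/mL = 408.3069 mg
Total = 2928.647 + 244.0911 + 408.3069 = 3581.045 mg

3581 mg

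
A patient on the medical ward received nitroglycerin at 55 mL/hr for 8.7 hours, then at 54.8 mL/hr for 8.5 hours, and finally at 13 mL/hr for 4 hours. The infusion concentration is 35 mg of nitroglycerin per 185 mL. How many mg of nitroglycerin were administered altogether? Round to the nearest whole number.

188 mg

Concentration = 35 mg ÷ 185 mL = 0.1891892 mg/mL
Stage 1: 55 mL/hr × 8.7 hr = 478.5 mL → 478.5 mL × 0.1891892 mg/mL = 90.52703 mg
Stage 2: 54.8 mL/hr × 8.5 hr = 465.8 mL → 465.8 mL × 0.1891892 mg/mL = 88.12432 mg
Stage 3: 13 mL/hr × 4 hr = 52 mL → 52 mL × 0.1891892 mg/mL = 9.837838 mg
Total = 90.52703 + 88.12432 + 9.837838 = 188.4892 mg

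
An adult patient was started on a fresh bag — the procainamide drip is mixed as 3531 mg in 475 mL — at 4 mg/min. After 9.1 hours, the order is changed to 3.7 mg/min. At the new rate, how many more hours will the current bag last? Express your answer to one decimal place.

6.1 hours

Initial rate:
4 mg/min × 60 min/hr = 240 mg/hr
Concentration = 3531 mg ÷ 475 mL = 7.433684 mg/mL
Rate = 240 mg/hr ÷ 7.433684 mg/mL = 32.28547 mL/hr
Volume infused so far = 32.28547 mL/hr × 9.1 hr = 293.7978 mL
Volume remaining = 475 − 293.7978 = 181.2022 mL
New rate:
3.7 mg/min × 60 min/hr = 222 mg/hr
Rate = 222 mg/hr ÷ 7.433684 mg/mL = 29.86406 mL/hr
Time remaining = 181.2022 mL ÷ 29.86406 mL/hr = 6.067568 hr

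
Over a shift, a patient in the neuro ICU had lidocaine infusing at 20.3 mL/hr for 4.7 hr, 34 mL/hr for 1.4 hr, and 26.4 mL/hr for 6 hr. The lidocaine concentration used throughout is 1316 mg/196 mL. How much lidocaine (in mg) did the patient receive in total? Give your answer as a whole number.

Concentration = 1316 mg ÷ 196 mL = 6.714286 mg/mL
Stage 1: 20.3 mL/hr × 4.7 hr = 95.41 mL → 95.41 mL × 6.714286 mg/mL = 640.61 mg
Stage 2: 34 mL/hr × 1.4 hr = 47.6 mL → 47.6 mL × 6.714286 mg/mL = 319.6 mg
Stage 3: 26.4 mL/hr × 6 hr = 158.4 mL → 158.4 mL × 6.714286 mg/mL = 1063.543 mg
Total = 640.61 + 319.6 + 1063.543 = 2023.753 mg

2024 mg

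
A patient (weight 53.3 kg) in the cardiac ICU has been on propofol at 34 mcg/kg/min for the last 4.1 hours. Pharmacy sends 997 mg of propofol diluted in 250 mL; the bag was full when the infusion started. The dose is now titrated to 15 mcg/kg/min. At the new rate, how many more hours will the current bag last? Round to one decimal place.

11.5 hours

Initial rate:
Dose = 34 mcg/kg/min × 53.3 kg = 1812.2 mcg/min
1812.2 mcg/min × 60 min/hr = 108732 mcg/hr
Concentration = 997 mg ÷ 250 mL = 3.988 mg/mL = 3988 mcg/mL
Rate = 108732 mcg/hr ÷ 3988 mcg/mL = 27.26479 mL/hr
Volume infused so far = 27.26479 mL/hr × 4.1 hr = 111.7857 mL
Volume remaining = 250 − 111.7857 = 138.2143 mL
New rate:
Dose = 15 mcg/kg/min × 53.3 kg = 799.5 mcg/min
799.5 mcg/min × 60 min/hr = 47970 mcg/hr
Rate = 47970 mcg/hr ÷ 3988 mcg/mL = 12.02859 mL/hr
Time remaining = 138.2143 mL ÷ 12.02859 mL/hr = 11.49049 hr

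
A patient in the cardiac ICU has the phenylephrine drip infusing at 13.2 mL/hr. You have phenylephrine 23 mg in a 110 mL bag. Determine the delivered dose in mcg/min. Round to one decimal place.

46.0 mcg/min

Concentration = 23 mg ÷ 110 mL = 0.2090909 mg/mL = 209.0909 mcg/mL
Drug rate = 13.2 mL/hr × 209.0909 mcg/mL = 2760 mcg/hr
2760 mcg/hr ÷ 60 min/hr = 46 mcg/min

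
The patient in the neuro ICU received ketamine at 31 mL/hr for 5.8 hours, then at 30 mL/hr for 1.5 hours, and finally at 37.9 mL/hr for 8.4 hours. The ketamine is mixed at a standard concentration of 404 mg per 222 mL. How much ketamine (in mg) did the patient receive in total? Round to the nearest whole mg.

988 mg

Concentration = 404 mg ÷ 222 mL = 1.81982 mg/mL
Stage 1: 31 mL/hr × 5.8 hr = 179.8 mL → 179.8 mL × 1.81982 mg/mL = 327.2036 mg
Stage 2: 30 mL/hr × 1.5 hr = 45 mL → 45 mL × 1.81982 mg/mL = 81.89189 mg
Stage 3: 37.9 mL/hr × 8.4 hr = 318.36 mL → 318.36 mL × 1.81982 mg/mL = 579.3578 mg
Total = 327.2036 + 81.89189 + 579.3578 = 988.4533 mg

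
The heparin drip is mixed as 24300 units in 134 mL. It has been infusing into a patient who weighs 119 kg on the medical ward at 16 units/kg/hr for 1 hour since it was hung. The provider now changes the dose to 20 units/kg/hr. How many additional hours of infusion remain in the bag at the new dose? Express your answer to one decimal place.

9.4 hours

Initial rate:
Dose = 16 units/kg/hr × 119 kg = 1904 units/hr
Concentration = 24300 units ÷ 134 mL = 181.3433 units/mL
Rate = 1904 units/hr ÷ 181.3433 units/mL = 10.49942 mL/hr
Volume infused so far = 10.49942 mL/hr × 1 hr = 10.49942 mL
Volume remaining = 134 − 10.49942 = 123.5006 mL
New rate:
Dose = 20 units/kg/hr × 119 kg = 2380 units/hr
Rate = 2380 units/hr ÷ 181.3433 units/mL = 13.12428 mL/hr
Time remaining = 123.5006 mL ÷ 13.12428 mL/hr = 9.410084 hr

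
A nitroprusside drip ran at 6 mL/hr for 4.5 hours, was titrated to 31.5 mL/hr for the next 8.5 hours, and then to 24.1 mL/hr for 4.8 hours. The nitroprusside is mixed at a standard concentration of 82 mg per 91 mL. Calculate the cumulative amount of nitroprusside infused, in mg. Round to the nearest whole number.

Concentration = 82 mg ÷ 91 mL = 0.9010989 mg/mL
Stage 1: 6 mL/hr × 4.5 hr = 27 mL → 27 mL × 0.9010989 mg/mL = 24.32967 mg
Stage 2: 31.5 mL/hr × 8.5 hr = 267.75 mL → 267.75 mL × 0.9010989 mg/mL = 241.2692 mg
Stage 3: 24.1 mL/hr × 4.8 hr = 115.68 mL → 115.68 mL × 0.9010989 mg/mL = 104.2391 mg
Total = 24.32967 + 241.2692 + 104.2391 = 369.838 mg

370 mg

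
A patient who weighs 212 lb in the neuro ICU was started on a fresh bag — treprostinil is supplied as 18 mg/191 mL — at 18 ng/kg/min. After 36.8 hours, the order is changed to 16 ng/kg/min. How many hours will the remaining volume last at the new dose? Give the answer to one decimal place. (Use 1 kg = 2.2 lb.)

153.2 hours

Initial rate:
Weight = 212 lb ÷ 2.2 lb/kg = 96.36364 kg
Dose = 18 ng/kg/min × 96.36364 kg = 1734.545 ng/min
1734.545 ng/min × 60 min/hr = 104072.7 ng/hr
Concentration = 18 mg ÷ 191 mL = 0.09424084 mg/mL = 94240.84 ng/mL
Rate = 104072.7 ng/hr ÷ 94240.84 ng/mL = 1.104327 mL/hr
Volume infused so far = 1.104327 mL/hr × 36.8 hr = 40.63924 mL
Volume remaining = 191 − 40.63924 = 150.3608 mL
New rate:
Dose = 16 ng/kg/min × 96.36364 kg = 1541.818 ng/min
1541.818 ng/min × 60 min/hr = 92509.09 ng/hr
Rate = 92509.09 ng/hr ÷ 94240.84 ng/mL = 0.9816242 mL/hr
Time remaining = 150.3608 mL ÷ 0.9816242 mL/hr = 153.1755 hr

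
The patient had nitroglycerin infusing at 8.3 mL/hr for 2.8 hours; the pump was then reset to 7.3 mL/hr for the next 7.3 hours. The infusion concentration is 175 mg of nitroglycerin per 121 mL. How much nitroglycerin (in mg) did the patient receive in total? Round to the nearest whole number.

Concentration = 175 mg ÷ 121 mL = 1.446281 mg/mL
Stage 1: 8.3 mL/hr × 2.8 hr = 23.24 mL → 23.24 mL × 1.446281 mg/mL = 33.61157 mg
Stage 2: 7.3 mL/hr × 7.3 hr = 53.29 mL → 53.29 mL × 1.446281 mg/mL = 77.07231 mg
Total = 33.61157 + 77.07231 = 110.6839 mg

111 mg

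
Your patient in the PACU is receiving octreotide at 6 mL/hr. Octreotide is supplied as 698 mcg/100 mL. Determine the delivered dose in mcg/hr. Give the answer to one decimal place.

41.9 mcg/hr

Concentration = 698 mcg ÷ 100 mL = 6.98 mcg/mL
Drug rate = 6 mL/hr × 6.98 mcg/mL = 41.88 mcg/hr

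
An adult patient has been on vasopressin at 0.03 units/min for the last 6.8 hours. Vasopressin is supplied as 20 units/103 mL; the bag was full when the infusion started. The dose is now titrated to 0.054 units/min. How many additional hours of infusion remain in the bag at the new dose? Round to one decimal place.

Initial rate:
0.03 units/min × 60 min/hr = 1.8 units/hr
Concentration = 20 units ÷ 103 mL = 0.1941748 units/mL
Rate = 1.8 units/hr ÷ 0.1941748 units/mL = 9.27 mL/hr
Volume infused so far = 9.27 mL/hr × 6.8 hr = 63.036 mL
Volume remaining = 103 − 63.036 = 39.964 mL
New rate:
0.054 units/min × 60 min/hr = 3.24 units/hr
Rate = 3.24 units/hr ÷ 0.1941748 units/mL = 16.686 mL/hr
Time remaining = 39.964 mL ÷ 16.686 mL/hr = 2.395062 hr

2.4 hours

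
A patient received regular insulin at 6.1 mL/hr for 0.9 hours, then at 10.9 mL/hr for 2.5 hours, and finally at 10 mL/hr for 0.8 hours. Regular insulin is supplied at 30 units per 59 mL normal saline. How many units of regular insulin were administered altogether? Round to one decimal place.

Concentration = 30 units ÷ 59 mL = 0.5084746 units/mL
Stage 1: 6.1 mL/hr × 0.9 hr = 5.49 mL → 5.49 mL × 0.5084746 units/mL = 2.791525 units
Stage 2: 10.9 mL/hr × 2.5 hr = 27.25 mL → 27.25 mL × 0.5084746 units/mL = 13.85593 units
Stage 3: 10 mL/hr × 0.8 hr = 8 mL → 8 mL × 0.5084746 units/mL = 4.067797 units
Total = 2.791525 + 13.85593 + 4.067797 = 20.71525 units

20.7 units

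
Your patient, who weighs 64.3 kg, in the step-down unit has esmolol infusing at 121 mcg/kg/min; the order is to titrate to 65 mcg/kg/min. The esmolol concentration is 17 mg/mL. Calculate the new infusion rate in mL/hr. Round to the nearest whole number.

15 mL/hr

Dose = 65 mcg/kg/min × 64.3 kg = 4179.5 mcg/min
4179.5 mcg/min × 60 min/hr = 250770 mcg/hr
Concentration = 17 mg/mL = 17000 mcg/mL
Rate = 250770 mcg/hr ÷ 17000 mcg/mL = 14.75118 mL/hr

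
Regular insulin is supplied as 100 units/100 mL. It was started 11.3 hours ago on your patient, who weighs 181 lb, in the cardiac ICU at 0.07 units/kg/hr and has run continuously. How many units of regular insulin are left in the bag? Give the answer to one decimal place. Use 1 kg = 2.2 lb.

34.9 units

Weight = 181 lb ÷ 2.2 lb/kg = 82.27273 kg
Dose = 0.07 units/kg/hr × 82.27273 kg = 5.759091 units/hr
Concentration = 100 units ÷ 100 mL = 1 units/mL
Rate = 5.759091 units/hr ÷ 1 units/mL = 5.759091 mL/hr
Volume infused = 5.759091 mL/hr × 11.3 hr = 65.07773 mL
Volume remaining = 100 − 65.07773 = 34.92227 mL
Drug remaining = 34.92227 mL × 1 units/mL = 34.92227 units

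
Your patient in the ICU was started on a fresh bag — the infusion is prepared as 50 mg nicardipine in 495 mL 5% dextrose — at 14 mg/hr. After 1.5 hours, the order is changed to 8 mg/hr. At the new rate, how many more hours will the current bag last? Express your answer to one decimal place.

Initial rate:
Concentration = 50 mg ÷ 495 mL = 0.1010101 mg/mL
Rate = 14 mg/hr ÷ 0.1010101 mg/mL = 138.6 mL/hr
Volume infused so far = 138.6 mL/hr × 1.5 hr = 207.9 mL
Volume remaining = 495 − 207.9 = 287.1 mL
New rate:
Rate = 8 mg/hr ÷ 0.1010101 mg/mL = 79.2 mL/hr
Time remaining = 287.1 mL ÷ 79.2 mL/hr = 3.625 hr

3.6 hours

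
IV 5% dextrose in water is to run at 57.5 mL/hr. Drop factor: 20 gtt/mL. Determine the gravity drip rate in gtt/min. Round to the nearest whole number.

57.5 mL/hr ÷ 60 min/hr = 0.9583333 mL/min
0.9583333 mL/min × 20 gtt/mL = 19.16667 gtt/min

19 gtt/min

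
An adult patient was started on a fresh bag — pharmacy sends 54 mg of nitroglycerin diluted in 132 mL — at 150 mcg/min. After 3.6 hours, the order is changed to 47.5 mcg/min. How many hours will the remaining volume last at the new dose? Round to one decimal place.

7.6 hours

Initial rate:
150 mcg/min × 60 min/hr = 9000 mcg/hr
Concentration = 54 mg ÷ 132 mL = 0.4090909 mg/mL = 409.0909 mcg/mL
Rate = 9000 mcg/hr ÷ 409.0909 mcg/mL = 22 mL/hr
Volume infused so far = 22 mL/hr × 3.6 hr = 79.2 mL
Volume remaining = 132 − 79.2 = 52.8 mL
New rate:
47.5 mcg/min × 60 min/hr = 2850 mcg/hr
Rate = 2850 mcg/hr ÷ 409.0909 mcg/mL = 6.966667 mL/hr
Time remaining = 52.8 mL ÷ 6.966667 mL/hr = 7.578947 hr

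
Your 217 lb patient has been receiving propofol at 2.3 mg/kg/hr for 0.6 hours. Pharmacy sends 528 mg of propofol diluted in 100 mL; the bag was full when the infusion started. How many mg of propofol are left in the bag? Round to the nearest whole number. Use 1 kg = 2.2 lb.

Weight = 217 lb ÷ 2.2 lb/kg = 98.63636 kg
Dose = 2.3 mg/kg/hr × 98.63636 kg = 226.8636 mg/hr
Concentration = 528 mg ÷ 100 mL = 5.28 mg/mL
Rate = 226.8636 mg/hr ÷ 5.28 mg/mL = 42.9666 mL/hr
Volume infused = 42.9666 mL/hr × 0.6 hr = 25.77996 mL
Volume remaining = 100 − 25.77996 = 74.22004 mL
Drug remaining = 74.22004 mL × 5.28 mg/mL = 391.8818 mg

392 mg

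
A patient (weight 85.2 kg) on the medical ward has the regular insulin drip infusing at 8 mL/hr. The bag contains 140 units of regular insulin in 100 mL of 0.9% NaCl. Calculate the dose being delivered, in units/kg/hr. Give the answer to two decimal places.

0.13 units/kg/hr

Concentration = 140 units ÷ 100 mL = 1.4 units/mL
Drug rate = 8 mL/hr × 1.4 units/mL = 11.2 units/hr
11.2 units/hr ÷ 85.2 kg = 0.1314554 units/kg/hr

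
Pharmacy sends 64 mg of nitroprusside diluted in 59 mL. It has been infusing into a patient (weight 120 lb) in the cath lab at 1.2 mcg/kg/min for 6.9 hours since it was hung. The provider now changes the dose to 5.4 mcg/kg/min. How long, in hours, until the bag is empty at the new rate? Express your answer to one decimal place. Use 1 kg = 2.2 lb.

Initial rate:
Weight = 120 lb ÷ 2.2 lb/kg = 54.54545 kg
Dose = 1.2 mcg/kg/min × 54.54545 kg = 65.45455 mcg/min
65.45455 mcg/min × 60 min/hr = 3927.273 mcg/hr
Concentration = 64 mg ÷ 59 mL = 1.084746 mg/mL = 1084.746 mcg/mL
Rate = 3927.273 mcg/hr ÷ 1084.746 mcg/mL = 3.620455 mL/hr
Volume infused so far = 3.620455 mL/hr × 6.9 hr = 24.98114 mL
Volume remaining = 59 − 24.98114 = 34.01886 mL
New rate:
Dose = 5.4 mcg/kg/min × 54.54545 kg = 294.5455 mcg/min
294.5455 mcg/min × 60 min/hr = 17672.73 mcg/hr
Rate = 17672.73 mcg/hr ÷ 1084.746 mcg/mL = 16.29205 mL/hr
Time remaining = 34.01886 mL ÷ 16.29205 mL/hr = 2.088066 hr

2.1 hours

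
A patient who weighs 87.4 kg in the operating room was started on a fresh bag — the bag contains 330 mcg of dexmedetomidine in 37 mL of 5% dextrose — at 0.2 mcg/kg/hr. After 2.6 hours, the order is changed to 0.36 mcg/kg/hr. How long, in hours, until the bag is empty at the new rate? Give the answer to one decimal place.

9.0 hours

Initial rate:
Dose = 0.2 mcg/kg/hr × 87.4 kg = 17.48 mcg/hr
Concentration = 330 mcg ÷ 37 mL = 8.918919 mcg/mL
Rate = 17.48 mcg/hr ÷ 8.918919 mcg/mL = 1.959879 mL/hr
Volume infused so far = 1.959879 mL/hr × 2.6 hr = 5.095685 mL
Volume remaining = 37 − 5.095685 = 31.90432 mL
New rate:
Dose = 0.36 mcg/kg/hr × 87.4 kg = 31.464 mcg/hr
Rate = 31.464 mcg/hr ÷ 8.918919 mcg/mL = 3.527782 mL/hr
Time remaining = 31.90432 mL ÷ 3.527782 mL/hr = 9.043733 hr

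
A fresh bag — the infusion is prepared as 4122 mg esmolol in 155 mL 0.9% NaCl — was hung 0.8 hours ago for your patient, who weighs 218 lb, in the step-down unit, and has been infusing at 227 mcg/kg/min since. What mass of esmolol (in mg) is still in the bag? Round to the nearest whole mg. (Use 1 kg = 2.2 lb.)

3042 mg

Weight = 218 lb ÷ 2.2 lb/kg = 99.09091 kg
Dose = 227 mcg/kg/min × 99.09091 kg = 22493.64 mcg/min
22493.64 mcg/min × 60 min/hr = 1349618 mcg/hr
Concentration = 4122 mg ÷ 155 mL = 26.59355 mg/mL = 26593.55 mcg/mL
Rate = 1349618 mcg/hr ÷ 26593.55 mcg/mL = 50.74983 mL/hr
Volume infused = 50.74983 mL/hr × 0.8 hr = 40.59987 mL
Volume remaining = 155 − 40.59987 = 114.4001 mL
Drug remaining = 114.4001 mL × 26593.55 mcg/mL = 3042305 mcg = 3042.305 mg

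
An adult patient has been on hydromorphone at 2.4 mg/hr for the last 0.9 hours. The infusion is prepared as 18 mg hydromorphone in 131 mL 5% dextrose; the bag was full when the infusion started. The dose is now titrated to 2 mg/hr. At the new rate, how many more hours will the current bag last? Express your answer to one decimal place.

7.9 hours

Initial rate:
Concentration = 18 mg ÷ 131 mL = 0.1374046 mg/mL
Rate = 2.4 mg/hr ÷ 0.1374046 mg/mL = 17.46667 mL/hr
Volume infused so far = 17.46667 mL/hr × 0.9 hr = 15.72 mL
Volume remaining = 131 − 15.72 = 115.28 mL
New rate:
Rate = 2 mg/hr ÷ 0.1374046 mg/mL = 14.55556 mL/hr
Time remaining = 115.28 mL ÷ 14.55556 mL/hr = 7.92 hr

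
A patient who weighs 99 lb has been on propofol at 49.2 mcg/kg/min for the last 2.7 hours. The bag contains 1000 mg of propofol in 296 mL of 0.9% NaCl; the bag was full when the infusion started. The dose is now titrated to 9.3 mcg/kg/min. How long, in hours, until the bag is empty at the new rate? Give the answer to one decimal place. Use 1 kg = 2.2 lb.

Initial rate:
Weight = 99 lb ÷ 2.2 lb/kg = 45 kg
Dose = 49.2 mcg/kg/min × 45 kg = 2214 mcg/min
2214 mcg/min × 60 min/hr = 132840 mcg/hr
Concentration = 1000 mg ÷ 296 mL = 3.378378 mg/mL = 3378.378 mcg/mL
Rate = 132840 mcg/hr ÷ 3378.378 mcg/mL = 39.32064 mL/hr
Volume infused so far = 39.32064 mL/hr × 2.7 hr = 106.1657 mL
Volume remaining = 296 − 106.1657 = 189.8343 mL
New rate:
Dose = 9.3 mcg/kg/min × 45 kg = 418.5 mcg/min
418.5 mcg/min × 60 min/hr = 25110 mcg/hr
Rate = 25110 mcg/hr ÷ 3378.378 mcg/mL = 7.43256 mL/hr
Time remaining = 189.8343 mL ÷ 7.43256 mL/hr = 25.5409 hr

25.5 hours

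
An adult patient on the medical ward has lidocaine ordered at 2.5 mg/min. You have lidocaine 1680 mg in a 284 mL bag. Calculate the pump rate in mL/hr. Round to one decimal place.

25.4 mL/hr

2.5 mg/min × 60 min/hr = 150 mg/hr
Concentration = 1680 mg ÷ 284 mL = 5.915493 mg/mL
Rate = 150 mg/hr ÷ 5.915493 mg/mL = 25.35714 mL/hr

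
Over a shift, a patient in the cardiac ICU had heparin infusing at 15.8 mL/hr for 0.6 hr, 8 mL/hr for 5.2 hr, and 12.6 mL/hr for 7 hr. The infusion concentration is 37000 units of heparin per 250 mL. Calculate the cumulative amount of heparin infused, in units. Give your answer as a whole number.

Concentration = 37000 units ÷ 250 mL = 148 units/mL
Stage 1: 15.8 mL/hr × 0.6 hr = 9.48 mL → 9.48 mL × 148 units/mL = 1403.04 units
Stage 2: 8 mL/hr × 5.2 hr = 41.6 mL → 41.6 mL × 148 units/mL = 6156.8 units
Stage 3: 12.6 mL/hr × 7 hr = 88.2 mL → 88.2 mL × 148 units/mL = 13053.6 units
Total = 1403.04 + 6156.8 + 13053.6 = 20613.44 units

20613 units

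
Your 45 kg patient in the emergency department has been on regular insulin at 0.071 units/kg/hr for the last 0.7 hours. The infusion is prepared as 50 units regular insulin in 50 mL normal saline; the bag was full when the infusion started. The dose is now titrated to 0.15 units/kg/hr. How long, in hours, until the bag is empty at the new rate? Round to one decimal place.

Initial rate:
Dose = 0.071 units/kg/hr × 45 kg = 3.195 units/hr
Concentration = 50 units ÷ 50 mL = 1 units/mL
Rate = 3.195 units/hr ÷ 1 units/mL = 3.195 mL/hr
Volume infused so far = 3.195 mL/hr × 0.7 hr = 2.2365 mL
Volume remaining = 50 − 2.2365 = 47.7635 mL
New rate:
Dose = 0.15 units/kg/hr × 45 kg = 6.75 units/hr
Rate = 6.75 units/hr ÷ 1 units/mL = 6.75 mL/hr
Time remaining = 47.7635 mL ÷ 6.75 mL/hr = 7.076074 hr

7.1 hours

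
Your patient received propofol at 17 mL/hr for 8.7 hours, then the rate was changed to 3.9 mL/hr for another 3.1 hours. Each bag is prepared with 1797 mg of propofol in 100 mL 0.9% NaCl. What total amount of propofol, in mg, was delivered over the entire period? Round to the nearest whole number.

Concentration = 1797 mg ÷ 100 mL = 17.97 mg/mL
Stage 1: 17 mL/hr × 8.7 hr = 147.9 mL → 147.9 mL × 17.97 mg/mL = 2657.763 mg
Stage 2: 3.9 mL/hr × 3.1 hr = 12.09 mL → 12.09 mL × 17.97 mg/mL = 217.2573 mg
Total = 2657.763 + 217.2573 = 2875.02 mg

2875 mg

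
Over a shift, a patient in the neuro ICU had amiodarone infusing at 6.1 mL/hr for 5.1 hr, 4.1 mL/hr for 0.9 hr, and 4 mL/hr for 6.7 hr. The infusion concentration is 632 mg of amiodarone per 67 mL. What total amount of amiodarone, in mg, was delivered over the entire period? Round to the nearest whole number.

Concentration = 632 mg ÷ 67 mL = 9.432836 mg/mL
Stage 1: 6.1 mL/hr × 5.1 hr = 31.11 mL → 31.11 mL × 9.432836 mg/mL = 293.4555 mg
Stage 2: 4.1 mL/hr × 0.9 hr = 3.69 mL → 3.69 mL × 9.432836 mg/mL = 34.80716 mg
Stage 3: 4 mL/hr × 6.7 hr = 26.8 mL → 26.8 mL × 9.432836 mg/mL = 252.8 mg
Total = 293.4555 + 34.80716 + 252.8 = 581.0627 mg

581 mg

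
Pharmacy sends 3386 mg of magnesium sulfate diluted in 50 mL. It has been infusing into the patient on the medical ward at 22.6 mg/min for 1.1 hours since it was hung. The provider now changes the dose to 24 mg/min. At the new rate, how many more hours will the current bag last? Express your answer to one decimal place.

Initial rate:
22.6 mg/min × 60 min/hr = 1356 mg/hr
Concentration = 3386 mg ÷ 50 mL = 67.72 mg/mL
Rate = 1356 mg/hr ÷ 67.72 mg/mL = 20.02363 mL/hr
Volume infused so far = 20.02363 mL/hr × 1.1 hr = 22.02599 mL
Volume remaining = 50 − 22.02599 = 27.97401 mL
New rate:
24 mg/min × 60 min/hr = 1440 mg/hr
Rate = 1440 mg/hr ÷ 67.72 mg/mL = 21.26403 mL/hr
Time remaining = 27.97401 mL ÷ 21.26403 mL/hr = 1.315556 hr

1.3 hours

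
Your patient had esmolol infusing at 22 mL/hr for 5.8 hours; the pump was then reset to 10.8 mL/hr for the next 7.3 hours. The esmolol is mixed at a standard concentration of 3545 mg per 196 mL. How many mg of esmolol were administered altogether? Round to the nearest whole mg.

Concentration = 3545 mg ÷ 196 mL = 18.08673 mg/mL
Stage 1: 22 mL/hr × 5.8 hr = 127.6 mL → 127.6 mL × 18.08673 mg/mL = 2307.867 mg
Stage 2: 10.8 mL/hr × 7.3 hr = 78.84 mL → 78.84 mL × 18.08673 mg/mL = 1425.958 mg
Total = 2307.867 + 1425.958 = 3733.826 mg

3734 mg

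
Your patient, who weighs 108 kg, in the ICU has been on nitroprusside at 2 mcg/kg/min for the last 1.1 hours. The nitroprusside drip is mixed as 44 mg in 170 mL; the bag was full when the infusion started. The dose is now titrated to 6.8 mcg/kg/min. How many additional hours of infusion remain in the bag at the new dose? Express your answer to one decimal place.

0.7 hours

Initial rate:
Dose = 2 mcg/kg/min × 108 kg = 216 mcg/min
216 mcg/min × 60 min/hr = 12960 mcg/hr
Concentration = 44 mg ÷ 170 mL = 0.2588235 mg/mL = 258.8235 mcg/mL
Rate = 12960 mcg/hr ÷ 258.8235 mcg/mL = 50.07273 mL/hr
Volume infused so far = 50.07273 mL/hr × 1.1 hr = 55.08 mL
Volume remaining = 170 − 55.08 = 114.92 mL
New rate:
Dose = 6.8 mcg/kg/min × 108 kg = 734.4 mcg/min
734.4 mcg/min × 60 min/hr = 44064 mcg/hr
Rate = 44064 mcg/hr ÷ 258.8235 mcg/mL = 170.2473 mL/hr
Time remaining = 114.92 mL ÷ 170.2473 mL/hr = 0.6750182 hr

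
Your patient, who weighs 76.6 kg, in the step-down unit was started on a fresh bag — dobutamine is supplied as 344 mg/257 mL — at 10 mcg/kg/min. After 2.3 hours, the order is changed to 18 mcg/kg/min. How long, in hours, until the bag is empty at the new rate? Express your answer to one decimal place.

2.9 hours

Initial rate:
Dose = 10 mcg/kg/min × 76.6 kg = 766 mcg/min
766 mcg/min × 60 min/hr = 45960 mcg/hr
Concentration = 344 mg ÷ 257 mL = 1.338521 mg/mL = 1338.521 mcg/mL
Rate = 45960 mcg/hr ÷ 1338.521 mcg/mL = 34.3364 mL/hr
Volume infused so far = 34.3364 mL/hr × 2.3 hr = 78.97371 mL
Volume remaining = 257 − 78.97371 = 178.0263 mL
New rate:
Dose = 18 mcg/kg/min × 76.6 kg = 1378.8 mcg/min
1378.8 mcg/min × 60 min/hr = 82728 mcg/hr
Rate = 82728 mcg/hr ÷ 1338.521 mcg/mL = 61.80551 mL/hr
Time remaining = 178.0263 mL ÷ 61.80551 mL/hr = 2.880427 hr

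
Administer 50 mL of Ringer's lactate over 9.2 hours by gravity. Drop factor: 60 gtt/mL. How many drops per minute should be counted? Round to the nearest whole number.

5 gtt/min

50 mL ÷ (9.2 hr × 60 = 552 min) = 0.09057971 mL/min
0.09057971 mL/min × 60 gtt/mL = 5.434783 gtt/min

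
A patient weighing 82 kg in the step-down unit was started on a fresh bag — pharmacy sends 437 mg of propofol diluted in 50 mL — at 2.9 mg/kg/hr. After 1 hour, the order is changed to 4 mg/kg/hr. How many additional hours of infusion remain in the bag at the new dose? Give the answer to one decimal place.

Initial rate:
Dose = 2.9 mg/kg/hr × 82 kg = 237.8 mg/hr
Concentration = 437 mg ÷ 50 mL = 8.74 mg/mL
Rate = 237.8 mg/hr ÷ 8.74 mg/mL = 27.20824 mL/hr
Volume infused so far = 27.20824 mL/hr × 1 hr = 27.20824 mL
Volume remaining = 50 − 27.20824 = 22.79176 mL
New rate:
Dose = 4 mg/kg/hr × 82 kg = 328 mg/hr
Rate = 328 mg/hr ÷ 8.74 mg/mL = 37.5286 mL/hr
Time remaining = 22.79176 mL ÷ 37.5286 mL/hr = 0.6073171 hr

0.6 hours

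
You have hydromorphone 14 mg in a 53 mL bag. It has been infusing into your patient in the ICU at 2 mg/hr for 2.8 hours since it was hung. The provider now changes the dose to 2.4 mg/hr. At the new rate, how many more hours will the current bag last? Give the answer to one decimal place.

Initial rate:
Concentration = 14 mg ÷ 53 mL = 0.2641509 mg/mL
Rate = 2 mg/hr ÷ 0.2641509 mg/mL = 7.571429 mL/hr
Volume infused so far = 7.571429 mL/hr × 2.8 hr = 21.2 mL
Volume remaining = 53 − 21.2 = 31.8 mL
New rate:
Rate = 2.4 mg/hr ÷ 0.2641509 mg/mL = 9.085714 mL/hr
Time remaining = 31.8 mL ÷ 9.085714 mL/hr = 3.5 hr

3.5 hours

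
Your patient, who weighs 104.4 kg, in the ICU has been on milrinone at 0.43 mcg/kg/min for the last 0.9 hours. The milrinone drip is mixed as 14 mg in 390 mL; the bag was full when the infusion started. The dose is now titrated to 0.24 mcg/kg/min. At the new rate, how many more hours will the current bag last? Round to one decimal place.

Initial rate:
Dose = 0.43 mcg/kg/min × 104.4 kg = 44.892 mcg/min
44.892 mcg/min × 60 min/hr = 2693.52 mcg/hr
Concentration = 14 mg ÷ 390 mL = 0.03589744 mg/mL = 35.89744 mcg/mL
Rate = 2693.52 mcg/hr ÷ 35.89744 mcg/mL = 75.03377 mL/hr
Volume infused so far = 75.03377 mL/hr × 0.9 hr = 67.53039 mL
Volume remaining = 390 − 67.53039 = 322.4696 mL
New rate:
Dose = 0.24 mcg/kg/min × 104.4 kg = 25.056 mcg/min
25.056 mcg/min × 60 min/hr = 1503.36 mcg/hr
Rate = 1503.36 mcg/hr ÷ 35.89744 mcg/mL = 41.87931 mL/hr
Time remaining = 322.4696 mL ÷ 41.87931 mL/hr = 7.699973 hr

7.7 hours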